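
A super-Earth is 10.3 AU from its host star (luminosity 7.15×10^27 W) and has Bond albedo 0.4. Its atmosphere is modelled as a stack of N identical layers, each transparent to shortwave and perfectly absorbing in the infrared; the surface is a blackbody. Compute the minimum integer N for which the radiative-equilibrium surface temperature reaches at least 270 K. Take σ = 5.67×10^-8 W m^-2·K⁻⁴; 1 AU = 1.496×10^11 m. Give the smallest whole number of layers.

8

d = 10.3 × 1.496×10^11 m = 1.541×10^12 m.
S = L/(4πd²) = 239.6 W m^-2.
OLR = S(1−α)/4 = 35.95 W m^-2; the top layer radiates at T_e = 158.7 K.
T_s = (N+1)^(1/4)·T_e ≥ 270 K requires N+1 ≥ (T_s/T_e)⁴ = (270/158.7)⁴ = 8.383.
Rounding up, N = 8.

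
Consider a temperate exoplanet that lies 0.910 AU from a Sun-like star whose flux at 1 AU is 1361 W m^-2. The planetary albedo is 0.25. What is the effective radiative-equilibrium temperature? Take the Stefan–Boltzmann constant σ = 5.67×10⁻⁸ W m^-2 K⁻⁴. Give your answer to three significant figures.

272 K

Irradiance scales as 1/d², so S = 1361 W m^-2 × (1/0.910)² = 1644 W m^-2.
Absorbed flux (global mean): S(1−α)/4 = 1644·0.75/4 = 308.2 W m^-2.
Set σT⁴ = 308.2 → T = (308.2/σ)^(1/4) = 271.5 K.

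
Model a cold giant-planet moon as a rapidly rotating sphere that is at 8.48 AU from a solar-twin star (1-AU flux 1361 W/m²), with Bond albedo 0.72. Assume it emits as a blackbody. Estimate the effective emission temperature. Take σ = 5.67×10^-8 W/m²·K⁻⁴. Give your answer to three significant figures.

Flux at the orbit: S = 1361/(8.48)² = 18.93 W/m².
Averaging over the sphere, the absorbed flux is S(1−α)/4 = 1.325 W/m².
Set σT⁴ = 1.325 → T = (1.325/σ)^(1/4) = 69.53 K.

69.5 kelvin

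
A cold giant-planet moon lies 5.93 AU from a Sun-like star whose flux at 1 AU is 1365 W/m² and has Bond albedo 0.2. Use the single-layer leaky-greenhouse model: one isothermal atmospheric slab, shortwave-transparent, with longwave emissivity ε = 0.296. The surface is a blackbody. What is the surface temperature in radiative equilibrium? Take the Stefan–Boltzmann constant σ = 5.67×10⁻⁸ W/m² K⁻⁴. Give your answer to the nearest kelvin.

Irradiance scales as 1/d², so S = 1365 W/m² × (1/5.93)² = 38.82 W/m².
At the top of the atmosphere, σT_e⁴ = S(1−α)/4 = 7.763 W/m², giving T_e = 108.2 K.
Surface balance with a leaky layer gives σT_s⁴ = σT_e⁴·2/(2−ε), so T_s = T_e·[2/(2−0.296)]^(1/4) = 112.6 K.

113 K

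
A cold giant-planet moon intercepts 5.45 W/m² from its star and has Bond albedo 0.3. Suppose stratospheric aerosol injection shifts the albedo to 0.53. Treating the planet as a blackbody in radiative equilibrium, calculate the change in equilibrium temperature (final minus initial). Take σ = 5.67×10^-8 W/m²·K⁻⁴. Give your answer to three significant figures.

Before: T₁ = [5.450·0.7/(4σ)]^(1/4) = 64.04 K.
After:  T₂ = [5.450·0.47/(4σ)]^(1/4) = 57.97 K.
ΔT = T₂ − T₁ = -6.070 K.

-6.07 K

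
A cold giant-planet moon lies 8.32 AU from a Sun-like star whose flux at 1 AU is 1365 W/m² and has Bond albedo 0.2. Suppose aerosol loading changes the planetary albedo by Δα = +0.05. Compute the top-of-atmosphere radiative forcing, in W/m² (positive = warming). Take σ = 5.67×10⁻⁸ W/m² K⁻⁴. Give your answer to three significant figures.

By the inverse-square law, S = 1365/8.32² = 19.72 W/m².
TOA radiative forcing: ΔF = −S·Δα/4 = −19.72·(+0.05)/4 = -0.2465 W/m².

-0.246 W/m²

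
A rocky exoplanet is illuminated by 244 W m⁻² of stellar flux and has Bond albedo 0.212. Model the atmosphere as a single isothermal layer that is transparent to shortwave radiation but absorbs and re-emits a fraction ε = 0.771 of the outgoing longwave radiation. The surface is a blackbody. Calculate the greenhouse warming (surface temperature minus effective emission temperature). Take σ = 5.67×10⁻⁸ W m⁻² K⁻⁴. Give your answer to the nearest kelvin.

The planet radiates to space at T_e = [S(1−α)/(4σ)]^(1/4) = 170.6 K.
Surface balance with a leaky layer gives σT_s⁴ = σT_e⁴·2/(2−ε), so T_s = T_e·[2/(2−0.771)]^(1/4) = 192.7 K.
T_s − T_e = 192.7 − 170.6 = 22.09 K.

22 K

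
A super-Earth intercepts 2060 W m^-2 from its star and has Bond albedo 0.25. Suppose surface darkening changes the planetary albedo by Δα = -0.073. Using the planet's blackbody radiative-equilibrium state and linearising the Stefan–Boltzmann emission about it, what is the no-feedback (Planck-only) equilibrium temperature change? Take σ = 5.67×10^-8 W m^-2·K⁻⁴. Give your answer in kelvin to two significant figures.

7.0 kelvin

Unperturbed T_e = [2060·(1−0.25)/(4σ)]^¼ = 287.3 K.
TOA radiative forcing: ΔF = −S·Δα/4 = −2060·(-0.073)/4 = 37.59 W m^-2.
Planck response: λ_P = 4σT_e³ = 4·5.67×10⁻⁸·(287.3)³ = 5.378 W m^-2/K.
Hence the no-feedback warming is ΔF/(4σT_e³) = 6.99 K.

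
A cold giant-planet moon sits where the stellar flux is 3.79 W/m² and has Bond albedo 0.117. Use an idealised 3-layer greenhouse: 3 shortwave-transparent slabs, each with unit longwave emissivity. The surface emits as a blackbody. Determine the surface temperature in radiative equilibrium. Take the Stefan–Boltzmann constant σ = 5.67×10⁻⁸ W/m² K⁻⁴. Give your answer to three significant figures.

OLR = S(1−α)/4 = 0.8366 W/m²; the top layer radiates at T_e = 61.98 K.
For an N-layer opaque stack, T_s⁴ = (N+1)T_e⁴, hence T_s = (4)^(1/4)×61.98 K = 87.65 K.

87.7 K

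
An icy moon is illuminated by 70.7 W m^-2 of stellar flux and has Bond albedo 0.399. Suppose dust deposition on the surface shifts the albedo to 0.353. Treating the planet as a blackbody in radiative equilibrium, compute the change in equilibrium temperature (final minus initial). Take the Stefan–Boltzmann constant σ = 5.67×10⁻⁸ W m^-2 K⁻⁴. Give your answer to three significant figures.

Initial: T₁ = [S(1−0.399)/(4σ)]^(1/4) = 117.0 K.
Final:   T₂ = [S(1−0.353)/(4σ)]^(1/4) = 119.2 K.
ΔT = T₂ − T₁ = 2.177 K.

2.18 K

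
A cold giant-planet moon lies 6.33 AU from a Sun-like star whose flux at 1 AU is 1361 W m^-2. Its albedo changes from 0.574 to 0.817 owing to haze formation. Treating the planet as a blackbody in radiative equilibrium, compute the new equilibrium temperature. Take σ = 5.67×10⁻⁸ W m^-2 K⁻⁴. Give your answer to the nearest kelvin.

72 K

Irradiance scales as 1/d², so S = 1361 W m^-2 × (1/6.33)² = 33.97 W m^-2.
New equilibrium: T₂ = [(1−0.817)·33.97/(4σ)]^(1/4) = 72.35 K.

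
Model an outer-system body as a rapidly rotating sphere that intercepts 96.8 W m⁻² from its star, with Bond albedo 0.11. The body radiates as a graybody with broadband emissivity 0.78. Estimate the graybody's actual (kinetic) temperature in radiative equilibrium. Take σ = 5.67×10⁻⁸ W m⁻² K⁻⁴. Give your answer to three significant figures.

The planet absorbs (1−α)S over its disc πR² and re-emits over 4πR², so the mean absorbed flux is (1−0.11)·96.80/4 = 21.54 W m⁻².
Radiative balance εσT⁴ = 21.54 gives T = [21.54/(0.78·σ)]^(1/4) = 148.6 K.

149 kelvin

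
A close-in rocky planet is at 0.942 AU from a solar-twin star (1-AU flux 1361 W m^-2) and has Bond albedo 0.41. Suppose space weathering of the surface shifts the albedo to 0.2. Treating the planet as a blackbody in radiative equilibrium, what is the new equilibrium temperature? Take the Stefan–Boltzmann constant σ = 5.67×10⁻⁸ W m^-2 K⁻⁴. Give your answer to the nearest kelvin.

By the inverse-square law, S = 1361/0.942² = 1534 W m^-2.
T₂ = [S(1−α₂)/(4σ)]^(1/4) = [1534·0.8/(4σ)]^(1/4) = 271.2 K.

271 K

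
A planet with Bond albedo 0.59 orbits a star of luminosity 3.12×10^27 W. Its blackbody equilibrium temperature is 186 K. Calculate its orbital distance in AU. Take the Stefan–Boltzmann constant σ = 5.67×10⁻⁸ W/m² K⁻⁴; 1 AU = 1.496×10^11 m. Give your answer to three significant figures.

4.09 AU

Required flux: S = 4σT⁴/(1−α) = 662.1 W/m².
S = L/(4πd²) → d = √(L/4πS) = √(3.12×10^27/(4π·662.1)) = 6.124×10^11 m = 4.093 AU.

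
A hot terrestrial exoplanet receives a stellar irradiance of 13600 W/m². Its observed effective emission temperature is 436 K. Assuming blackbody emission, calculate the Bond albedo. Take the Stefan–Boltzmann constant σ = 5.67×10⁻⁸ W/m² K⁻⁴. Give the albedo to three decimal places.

Energy balance: S(1−α)/4 = σT⁴, so 1−α = 4σT⁴/S.
σT⁴ = 2049 W/m², so 4σT⁴ = 8196 W/m².
Hence α = 1 − 8196/13600 = 0.3974.

0.397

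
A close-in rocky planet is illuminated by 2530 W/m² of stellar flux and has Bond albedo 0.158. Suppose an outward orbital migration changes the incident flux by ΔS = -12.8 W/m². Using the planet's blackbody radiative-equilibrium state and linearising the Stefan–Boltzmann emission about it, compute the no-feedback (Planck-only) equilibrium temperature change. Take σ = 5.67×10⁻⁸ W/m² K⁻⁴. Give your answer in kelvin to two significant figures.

Reference equilibrium: T_e = [S(1−α)/(4σ)]^(1/4) = 311.3 K.
Only a fraction (1−α) is absorbed and it's spread over 4πR², so ΔF = (1−α)ΔS/4 = -2.694 W/m².
Planck response: λ_P = 4σT_e³ = 4·5.67×10⁻⁸·(311.3)³ = 6.843 W/m²/K.
ΔT₀ = ΔF/λ_P = -2.694/6.843 = -0.394 K.

-0.39 K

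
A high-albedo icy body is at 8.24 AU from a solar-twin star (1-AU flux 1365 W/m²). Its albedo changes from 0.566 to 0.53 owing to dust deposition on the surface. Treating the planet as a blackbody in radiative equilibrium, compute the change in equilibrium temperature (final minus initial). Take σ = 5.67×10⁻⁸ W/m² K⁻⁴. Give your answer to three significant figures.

Flux at the orbit: S = 1365/(8.24)² = 20.10 W/m².
Before: T₁ = [20.10·0.434/(4σ)]^(1/4) = 78.76 K.
After:  T₂ = [20.10·0.47/(4σ)]^(1/4) = 80.34 K.
ΔT = T₂ − T₁ = 1.585 K.

1.58 K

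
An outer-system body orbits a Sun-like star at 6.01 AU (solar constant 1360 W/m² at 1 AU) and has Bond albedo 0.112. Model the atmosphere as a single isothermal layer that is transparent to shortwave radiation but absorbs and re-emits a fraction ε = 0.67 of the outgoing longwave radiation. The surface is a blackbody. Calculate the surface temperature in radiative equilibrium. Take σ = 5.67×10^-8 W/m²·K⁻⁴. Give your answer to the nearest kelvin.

Irradiance scales as 1/d², so S = 1360 W/m² × (1/6.01)² = 37.65 W/m².
The planet radiates to space at T_e = [S(1−α)/(4σ)]^(1/4) = 110.2 K.
Surface balance with a leaky layer gives σT_s⁴ = σT_e⁴·2/(2−ε), so T_s = T_e·[2/(2−0.67)]^(1/4) = 122.0 K.

122 kelvin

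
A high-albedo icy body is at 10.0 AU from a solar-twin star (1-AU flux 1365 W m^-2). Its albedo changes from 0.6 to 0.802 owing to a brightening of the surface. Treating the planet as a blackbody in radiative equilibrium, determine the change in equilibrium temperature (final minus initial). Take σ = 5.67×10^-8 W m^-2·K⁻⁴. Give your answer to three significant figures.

By the inverse-square law, S = 1365/10.0² = 13.65 W m^-2.
Before: T₁ = [13.65·0.4/(4σ)]^(1/4) = 70.05 K.
Final:   T₂ = [S(1−0.802)/(4σ)]^(1/4) = 58.75 K.
Change: 58.75 − 70.05 = -11.29 K.

-11.3 kelvin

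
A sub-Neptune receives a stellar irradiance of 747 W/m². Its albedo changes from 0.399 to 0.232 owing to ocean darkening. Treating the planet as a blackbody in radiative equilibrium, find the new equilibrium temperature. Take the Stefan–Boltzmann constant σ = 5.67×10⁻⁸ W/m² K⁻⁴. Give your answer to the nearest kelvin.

224 K

With the new albedo, S(1−α₂)/4 = 143.4 W/m², so T₂ = 224.3 K.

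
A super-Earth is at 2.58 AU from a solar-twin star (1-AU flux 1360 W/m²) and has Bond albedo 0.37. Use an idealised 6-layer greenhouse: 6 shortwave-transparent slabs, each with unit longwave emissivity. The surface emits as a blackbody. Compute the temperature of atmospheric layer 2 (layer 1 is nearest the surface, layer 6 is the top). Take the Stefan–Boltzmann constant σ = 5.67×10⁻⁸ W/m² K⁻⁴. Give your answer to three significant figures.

By the inverse-square law, S = 1360/2.58² = 204.3 W/m².
Top-of-atmosphere balance: σT_e⁴ = S(1−α)/4 = 32.18 W/m² → T_e = 154.3 K.
In the N-layer model, layer k (counted from the surface) has T_k = (N+1−k)^(1/4)·T_e.
T_2 = (5)^(1/4)·154.3 = 230.8 K.

231 kelvin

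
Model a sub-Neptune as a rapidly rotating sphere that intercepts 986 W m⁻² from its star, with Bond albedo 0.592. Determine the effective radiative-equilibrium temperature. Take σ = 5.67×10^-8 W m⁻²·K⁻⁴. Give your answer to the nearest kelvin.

Absorbed flux (global mean): S(1−α)/4 = 986.0·0.408/4 = 100.6 W m⁻².
Set σT⁴ = 100.6 → T = (100.6/σ)^(1/4) = 205.2 K.

205 kelvin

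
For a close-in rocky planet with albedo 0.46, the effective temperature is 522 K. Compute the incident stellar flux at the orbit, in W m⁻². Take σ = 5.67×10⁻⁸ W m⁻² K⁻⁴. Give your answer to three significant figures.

31200 W m⁻²

Invert the energy balance for S: S = 4σT⁴/(1−α).
The emitted flux is σT⁴ = 4210 W m⁻².
S = 4·4210/0.54 = 31180 W m⁻².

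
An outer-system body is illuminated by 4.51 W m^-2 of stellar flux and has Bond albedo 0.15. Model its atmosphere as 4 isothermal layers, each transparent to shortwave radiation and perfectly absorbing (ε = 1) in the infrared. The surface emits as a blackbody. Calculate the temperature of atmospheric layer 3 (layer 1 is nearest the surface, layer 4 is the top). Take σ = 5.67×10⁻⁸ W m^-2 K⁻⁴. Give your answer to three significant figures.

OLR = S(1−α)/4 = 0.9584 W m^-2; the top layer radiates at T_e = 64.12 K.
Each opaque layer satisfies 2T_j⁴ = T_{j−1}⁴ + T_{j+1}⁴, giving T_k⁴ = (N+1−k)T_e⁴.
With k = 3: T_3 = (4+1−3)^¼·64.12 K = 76.25 K.

76.3 kelvin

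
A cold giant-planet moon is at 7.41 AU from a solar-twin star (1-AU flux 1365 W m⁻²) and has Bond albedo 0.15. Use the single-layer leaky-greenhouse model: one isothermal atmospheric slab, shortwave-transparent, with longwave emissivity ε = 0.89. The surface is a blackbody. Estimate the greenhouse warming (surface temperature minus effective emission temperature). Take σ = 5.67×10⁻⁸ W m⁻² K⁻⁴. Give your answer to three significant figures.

15.6 K

Flux at the orbit: S = 1365/(7.41)² = 24.86 W m⁻².
The planet radiates to space at T_e = [S(1−α)/(4σ)]^(1/4) = 98.25 K.
The surface balance (absorbed SW + ε·downward IR = σT_s⁴) with T_a⁴ = T_s⁴/2 reduces to T_s = T_e·[2/(2−ε)]^¼ = 113.8 K.
Greenhouse warming: T_s − T_e = 15.58 K.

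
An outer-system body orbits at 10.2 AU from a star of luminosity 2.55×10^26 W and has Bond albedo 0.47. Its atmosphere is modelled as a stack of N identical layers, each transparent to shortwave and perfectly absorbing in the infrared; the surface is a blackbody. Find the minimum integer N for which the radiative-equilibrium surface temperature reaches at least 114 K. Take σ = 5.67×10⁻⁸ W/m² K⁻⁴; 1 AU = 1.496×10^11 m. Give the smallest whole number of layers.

d = 10.2 × 1.496×10^11 m = 1.526×10^12 m.
Spreading L over a sphere of radius d: S = 2.55×10^26/(4π·1.53×10^12²) = 8.715 W/m².
The effective emission temperature is T_e = [S(1−α)/(4σ)]^¼ = 67.18 K.
Need (N+1)T_e⁴ ≥ T_s⁴, i.e. N+1 ≥ (114/67.18)⁴ = 8.293.
Rounding up, N = 8.

8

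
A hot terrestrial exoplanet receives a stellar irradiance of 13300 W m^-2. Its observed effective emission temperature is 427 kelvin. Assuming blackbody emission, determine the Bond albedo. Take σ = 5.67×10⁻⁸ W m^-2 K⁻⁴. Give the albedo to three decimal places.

0.433

Energy balance: S(1−α)/4 = σT⁴, so 1−α = 4σT⁴/S.
σT⁴ = 1885 W m^-2, so 4σT⁴ = 7540 W m^-2.
Hence α = 1 − 7540/13300 = 0.4331.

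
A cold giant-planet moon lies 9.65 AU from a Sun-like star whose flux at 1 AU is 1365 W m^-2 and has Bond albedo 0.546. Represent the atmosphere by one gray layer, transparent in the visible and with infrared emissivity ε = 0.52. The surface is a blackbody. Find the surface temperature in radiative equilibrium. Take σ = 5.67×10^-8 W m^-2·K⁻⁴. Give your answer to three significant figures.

79.4 kelvin

Flux at the orbit: S = 1365/(9.65)² = 14.66 W m^-2.
The planet radiates to space at T_e = [S(1−α)/(4σ)]^(1/4) = 73.60 K.
The surface balance (absorbed SW + ε·downward IR = σT_s⁴) with T_a⁴ = T_s⁴/2 reduces to T_s = T_e·[2/(2−ε)]^¼ = 79.35 K.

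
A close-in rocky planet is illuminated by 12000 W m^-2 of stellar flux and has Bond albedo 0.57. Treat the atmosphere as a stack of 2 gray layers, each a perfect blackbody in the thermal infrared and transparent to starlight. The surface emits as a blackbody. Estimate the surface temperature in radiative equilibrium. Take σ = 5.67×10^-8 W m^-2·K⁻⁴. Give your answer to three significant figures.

511 kelvin

Top-of-atmosphere balance: σT_e⁴ = S(1−α)/4 = 1290 W m^-2 → T_e = 388.4 K.
For an N-layer opaque stack, T_s⁴ = (N+1)T_e⁴, hence T_s = (3)^(1/4)×388.4 K = 511.1 K.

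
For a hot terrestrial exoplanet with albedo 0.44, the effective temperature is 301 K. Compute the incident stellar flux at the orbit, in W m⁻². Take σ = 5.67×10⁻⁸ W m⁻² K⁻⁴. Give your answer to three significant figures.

From S(1−α)/4 = σT⁴: S = 4σT⁴/(1−α).
σT⁴ = 5.67×10⁻⁸·(301)⁴ = 465.4 W m⁻².
S = 4·465.4/0.56 = 3324 W m⁻².

3320 W m⁻²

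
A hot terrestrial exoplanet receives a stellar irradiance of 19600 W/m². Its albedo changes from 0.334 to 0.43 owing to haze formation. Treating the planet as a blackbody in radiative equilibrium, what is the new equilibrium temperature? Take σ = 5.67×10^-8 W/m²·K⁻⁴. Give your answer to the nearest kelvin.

471 K

New equilibrium: T₂ = [(1−0.43)·19600/(4σ)]^(1/4) = 471.1 K.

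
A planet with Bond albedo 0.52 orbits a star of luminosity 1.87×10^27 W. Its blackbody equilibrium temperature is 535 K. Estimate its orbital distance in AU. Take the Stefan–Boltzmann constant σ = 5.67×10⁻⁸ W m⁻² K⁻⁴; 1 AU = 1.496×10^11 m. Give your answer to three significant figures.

0.414 AU

Required flux: S = 4σT⁴/(1−α) = 38710 W m⁻².
S = L/(4πd²) → d = √(L/4πS) = √(1.87×10^27/(4π·38710)) = 6.200×10^10 m = 0.4145 AU.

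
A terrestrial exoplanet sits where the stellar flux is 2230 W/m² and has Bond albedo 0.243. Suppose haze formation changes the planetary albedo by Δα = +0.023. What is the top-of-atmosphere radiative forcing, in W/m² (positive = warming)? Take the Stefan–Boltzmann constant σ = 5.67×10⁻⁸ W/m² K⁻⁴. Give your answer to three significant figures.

-12.8 W/m²

The change in absorbed flux is Δ[S(1−α)/4] = −SΔα/4 = -12.82 W/m².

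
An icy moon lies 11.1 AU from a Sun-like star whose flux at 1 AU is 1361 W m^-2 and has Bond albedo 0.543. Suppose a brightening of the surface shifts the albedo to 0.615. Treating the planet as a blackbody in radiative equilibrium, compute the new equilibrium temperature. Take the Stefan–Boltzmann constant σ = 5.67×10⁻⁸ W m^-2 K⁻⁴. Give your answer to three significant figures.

Irradiance scales as 1/d², so S = 1361 W m^-2 × (1/11.1)² = 11.05 W m^-2.
T₂ = [S(1−α₂)/(4σ)]^(1/4) = [11.05·0.385/(4σ)]^(1/4) = 65.80 K.

65.8 kelvin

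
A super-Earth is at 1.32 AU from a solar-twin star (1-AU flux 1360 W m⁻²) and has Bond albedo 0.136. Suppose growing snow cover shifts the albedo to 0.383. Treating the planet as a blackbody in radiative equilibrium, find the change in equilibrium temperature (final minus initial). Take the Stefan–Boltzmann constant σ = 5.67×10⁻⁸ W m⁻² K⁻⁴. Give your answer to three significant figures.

-18.9 kelvin

Flux at the orbit: S = 1360/(1.32)² = 780.5 W m⁻².
Initial: T₁ = [S(1−0.136)/(4σ)]^(1/4) = 233.5 K.
After:  T₂ = [780.5·0.617/(4σ)]^(1/4) = 214.7 K.
ΔT = T₂ − T₁ = -18.85 K.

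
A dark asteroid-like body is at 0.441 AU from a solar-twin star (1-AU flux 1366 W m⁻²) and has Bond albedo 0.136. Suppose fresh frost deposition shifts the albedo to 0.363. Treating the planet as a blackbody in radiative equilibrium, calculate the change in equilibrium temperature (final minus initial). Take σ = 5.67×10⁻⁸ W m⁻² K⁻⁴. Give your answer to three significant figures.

Flux at the orbit: S = 1366/(0.441)² = 7024 W m⁻².
Initial: T₁ = [S(1−0.136)/(4σ)]^(1/4) = 404.4 K.
Final:   T₂ = [S(1−0.363)/(4σ)]^(1/4) = 374.8 K.
ΔT = T₂ − T₁ = -29.67 K.

-29.7 kelvin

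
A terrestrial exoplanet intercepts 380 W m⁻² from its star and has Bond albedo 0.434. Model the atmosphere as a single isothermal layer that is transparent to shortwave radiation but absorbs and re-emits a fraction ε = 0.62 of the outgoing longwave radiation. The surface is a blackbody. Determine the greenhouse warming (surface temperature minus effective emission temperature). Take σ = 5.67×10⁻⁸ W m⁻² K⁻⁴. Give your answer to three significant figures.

The planet radiates to space at T_e = [S(1−α)/(4σ)]^(1/4) = 175.5 K.
For a single slab of emissivity ε, T_s⁴ = 2T_e⁴/(2−ε); thus T_s = 175.5·(1.449)^(1/4) = 192.5 K.
The atmosphere warms the surface by 17.06 K.

17.1 K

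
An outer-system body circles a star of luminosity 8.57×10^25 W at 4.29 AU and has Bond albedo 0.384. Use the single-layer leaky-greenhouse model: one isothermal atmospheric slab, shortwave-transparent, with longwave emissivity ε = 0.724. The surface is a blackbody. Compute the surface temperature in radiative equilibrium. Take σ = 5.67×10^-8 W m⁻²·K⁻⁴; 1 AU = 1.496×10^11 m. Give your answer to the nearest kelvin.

Orbital distance: d = 4.29 AU = 6.418×10^11 m.
Flux at the orbit: S = L/(4πd²) = 8.57×10^25/(4π·(6.42×10^11)²) = 16.56 W m⁻².
At the top of the atmosphere, σT_e⁴ = S(1−α)/4 = 2.550 W m⁻², giving T_e = 81.89 K.
The surface balance (absorbed SW + ε·downward IR = σT_s⁴) with T_a⁴ = T_s⁴/2 reduces to T_s = T_e·[2/(2−ε)]^¼ = 91.63 K.

92 K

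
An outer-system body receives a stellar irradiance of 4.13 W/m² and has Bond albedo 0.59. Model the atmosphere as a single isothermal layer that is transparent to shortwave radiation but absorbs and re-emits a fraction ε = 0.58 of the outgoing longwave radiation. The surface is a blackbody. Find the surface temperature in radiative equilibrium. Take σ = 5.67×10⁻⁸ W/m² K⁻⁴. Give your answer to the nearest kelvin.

Effective emission temperature (TOA balance): σT_e⁴ = S(1−α)/4 = 0.4233 W/m² → T_e = 52.27 K.
Surface balance with a leaky layer gives σT_s⁴ = σT_e⁴·2/(2−ε), so T_s = T_e·[2/(2−0.58)]^(1/4) = 56.95 K.

57 K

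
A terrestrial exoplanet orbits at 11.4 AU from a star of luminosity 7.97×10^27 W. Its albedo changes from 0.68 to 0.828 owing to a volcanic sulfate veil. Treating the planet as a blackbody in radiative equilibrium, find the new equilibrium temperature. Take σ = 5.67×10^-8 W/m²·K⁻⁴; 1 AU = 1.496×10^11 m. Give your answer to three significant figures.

113 kelvin

Orbital distance: d = 11.4 AU = 1.705×10^12 m.
Spreading L over a sphere of radius d: S = 7.97×10^27/(4π·1.71×10^12²) = 218.1 W/m².
With the new albedo, S(1−α₂)/4 = 9.377 W/m², so T₂ = 113.4 K.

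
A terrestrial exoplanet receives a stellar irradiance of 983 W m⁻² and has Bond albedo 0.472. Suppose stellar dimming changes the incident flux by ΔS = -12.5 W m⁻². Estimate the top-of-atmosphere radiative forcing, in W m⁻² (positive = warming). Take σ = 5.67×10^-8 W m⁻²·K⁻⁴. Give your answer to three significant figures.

-1.65 W m⁻²

TOA radiative forcing: ΔF = (1−α)ΔS/4 = 0.528·(-12.5)/4 = -1.650 W m⁻².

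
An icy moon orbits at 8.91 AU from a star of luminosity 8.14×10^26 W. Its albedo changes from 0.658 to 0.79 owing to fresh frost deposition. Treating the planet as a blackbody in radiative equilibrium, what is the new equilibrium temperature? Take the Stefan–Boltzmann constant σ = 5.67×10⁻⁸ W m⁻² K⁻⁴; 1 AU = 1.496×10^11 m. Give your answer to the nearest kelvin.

76 K

Orbital distance: d = 8.91 AU = 1.333×10^12 m.
Flux at the orbit: S = L/(4πd²) = 8.14×10^26/(4π·(1.33×10^12)²) = 36.46 W m⁻².
With the new albedo, S(1−α₂)/4 = 1.914 W m⁻², so T₂ = 76.22 K.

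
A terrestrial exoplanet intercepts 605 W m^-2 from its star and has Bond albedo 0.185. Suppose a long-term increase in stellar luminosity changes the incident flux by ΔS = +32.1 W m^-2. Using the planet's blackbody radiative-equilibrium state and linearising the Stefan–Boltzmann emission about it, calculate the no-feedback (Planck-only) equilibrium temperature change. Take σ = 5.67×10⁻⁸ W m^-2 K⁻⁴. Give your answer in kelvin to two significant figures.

Reference equilibrium: T_e = [S(1−α)/(4σ)]^(1/4) = 215.9 K.
ΔF = Δ[S(1−α)]/4 = (1−0.185)·+32.1/4 = 6.540 W m^-2.
The Planck feedback parameter is 4σT_e³ = 2.283 W m^-2/K.
ΔT₀ = ΔF/λ_P = 6.540/2.283 = 2.86 K.

2.9 K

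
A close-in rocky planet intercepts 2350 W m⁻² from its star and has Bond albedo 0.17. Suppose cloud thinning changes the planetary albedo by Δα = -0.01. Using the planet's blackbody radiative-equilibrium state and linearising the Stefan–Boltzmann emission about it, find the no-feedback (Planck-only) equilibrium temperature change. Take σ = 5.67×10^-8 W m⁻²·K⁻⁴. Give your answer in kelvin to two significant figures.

Reference equilibrium: T_e = [S(1−α)/(4σ)]^(1/4) = 304.5 K.
ΔF = −(S/4)Δα = −(2350/4)×(-0.01) = 5.875 W m⁻².
Planck response: λ_P = 4σT_e³ = 4·5.67×10⁻⁸·(304.5)³ = 6.405 W m⁻²/K.
ΔT₀ = ΔF/λ_P = 5.875/6.405 = 0.917 K.

0.92 kelvin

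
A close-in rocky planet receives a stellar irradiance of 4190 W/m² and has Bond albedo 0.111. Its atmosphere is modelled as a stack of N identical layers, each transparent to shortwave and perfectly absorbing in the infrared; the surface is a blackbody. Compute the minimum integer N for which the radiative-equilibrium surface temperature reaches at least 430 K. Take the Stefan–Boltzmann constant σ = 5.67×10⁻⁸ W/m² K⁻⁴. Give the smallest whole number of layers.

2

The effective emission temperature is T_e = [S(1−α)/(4σ)]^¼ = 358.0 K.
Since T_s⁴ = (N+1)T_e⁴, we need N ≥ (T_s/T_e)⁴ − 1 = 1.082.
Rounding up, N = 2.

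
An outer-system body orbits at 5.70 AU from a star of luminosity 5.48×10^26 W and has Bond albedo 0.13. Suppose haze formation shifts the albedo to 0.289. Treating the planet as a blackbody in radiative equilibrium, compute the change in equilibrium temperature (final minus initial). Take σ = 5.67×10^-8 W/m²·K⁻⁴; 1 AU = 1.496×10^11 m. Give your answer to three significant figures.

Orbital distance: d = 5.70 AU = 8.527×10^11 m.
S = L/(4πd²) = 59.97 W/m².
With α = 0.13, T₁ = 123.2 K.
After:  T₂ = [59.97·0.711/(4σ)]^(1/4) = 117.1 K.
ΔT = T₂ − T₁ = -6.060 K.

-6.06 K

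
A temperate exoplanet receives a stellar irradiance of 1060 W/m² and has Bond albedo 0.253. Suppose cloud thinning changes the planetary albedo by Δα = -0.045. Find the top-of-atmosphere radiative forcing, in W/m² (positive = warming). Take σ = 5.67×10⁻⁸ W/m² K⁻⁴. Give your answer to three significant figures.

11.9 W/m²

ΔF = −(S/4)Δα = −(1060/4)×(-0.045) = 11.92 W/m².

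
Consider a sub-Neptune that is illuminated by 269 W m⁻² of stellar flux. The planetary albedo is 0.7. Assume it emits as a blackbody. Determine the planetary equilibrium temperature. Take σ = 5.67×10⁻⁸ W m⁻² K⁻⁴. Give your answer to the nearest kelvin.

Averaging over the sphere, the absorbed flux is S(1−α)/4 = 20.18 W m⁻².
Balancing against σT⁴: T = (20.18/5.67×10⁻⁸)^(1/4) = 137.3 K.

137 K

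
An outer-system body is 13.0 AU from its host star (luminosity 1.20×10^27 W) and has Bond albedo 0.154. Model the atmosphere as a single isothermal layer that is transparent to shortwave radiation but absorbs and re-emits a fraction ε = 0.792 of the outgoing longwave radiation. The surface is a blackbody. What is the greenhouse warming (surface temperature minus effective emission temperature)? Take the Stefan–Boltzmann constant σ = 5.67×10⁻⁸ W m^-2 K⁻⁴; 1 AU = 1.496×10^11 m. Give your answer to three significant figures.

Orbital distance: d = 13.0 AU = 1.945×10^12 m.
S = L/(4πd²) = 25.25 W m^-2.
The planet radiates to space at T_e = [S(1−α)/(4σ)]^(1/4) = 98.51 K.
For a single slab of emissivity ε, T_s⁴ = 2T_e⁴/(2−ε); thus T_s = 98.51·(1.656)^(1/4) = 111.7 K.
Greenhouse warming: T_s − T_e = 13.23 K.

13.2 kelvin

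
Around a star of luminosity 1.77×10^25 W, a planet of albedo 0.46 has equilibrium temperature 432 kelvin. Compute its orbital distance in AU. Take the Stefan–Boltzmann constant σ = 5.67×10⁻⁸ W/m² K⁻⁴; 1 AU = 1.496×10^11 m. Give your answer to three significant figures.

The flux needed for this T is 4σT⁴/(1−0.46) = 14630 W/m².
Then d = [L/(4πS)]^(1/2) = 9.813×10^9 m, i.e. 0.06559 AU.

0.0656 AU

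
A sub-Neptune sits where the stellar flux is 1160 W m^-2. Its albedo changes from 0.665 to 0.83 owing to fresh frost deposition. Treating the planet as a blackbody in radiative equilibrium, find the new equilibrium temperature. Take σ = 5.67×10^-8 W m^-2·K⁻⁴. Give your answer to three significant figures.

T₂ = [S(1−α₂)/(4σ)]^(1/4) = [1160·0.17/(4σ)]^(1/4) = 171.7 K.

172 K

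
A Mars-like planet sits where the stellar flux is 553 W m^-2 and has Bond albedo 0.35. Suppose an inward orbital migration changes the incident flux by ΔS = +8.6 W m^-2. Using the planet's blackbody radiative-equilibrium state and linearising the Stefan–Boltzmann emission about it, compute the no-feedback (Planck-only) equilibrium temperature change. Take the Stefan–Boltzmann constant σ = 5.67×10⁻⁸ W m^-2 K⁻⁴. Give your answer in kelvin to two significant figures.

Reference equilibrium: T_e = [S(1−α)/(4σ)]^(1/4) = 199.5 K.
ΔF = Δ[S(1−α)]/4 = (1−0.35)·+8.6/4 = 1.397 W m^-2.
The Planck feedback parameter is 4σT_e³ = 1.802 W m^-2/K.
ΔT₀ = ΔF/λ_P = 1.397/1.802 = 0.776 K.

0.78 K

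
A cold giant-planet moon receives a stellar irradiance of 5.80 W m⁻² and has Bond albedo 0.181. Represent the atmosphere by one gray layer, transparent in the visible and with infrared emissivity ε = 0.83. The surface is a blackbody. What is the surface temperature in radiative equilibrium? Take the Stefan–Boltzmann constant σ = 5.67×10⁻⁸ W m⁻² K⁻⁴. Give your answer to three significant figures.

77.4 kelvin

The planet radiates to space at T_e = [S(1−α)/(4σ)]^(1/4) = 67.65 K.
For a single slab of emissivity ε, T_s⁴ = 2T_e⁴/(2−ε); thus T_s = 67.65·(1.709)^(1/4) = 77.35 K.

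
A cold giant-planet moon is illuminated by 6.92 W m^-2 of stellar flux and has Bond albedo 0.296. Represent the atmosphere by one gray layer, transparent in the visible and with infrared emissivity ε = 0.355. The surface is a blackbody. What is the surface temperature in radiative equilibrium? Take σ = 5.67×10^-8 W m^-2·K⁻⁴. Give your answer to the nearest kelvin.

71 K

Effective emission temperature (TOA balance): σT_e⁴ = S(1−α)/4 = 1.218 W m^-2 → T_e = 68.08 K.
For a single slab of emissivity ε, T_s⁴ = 2T_e⁴/(2−ε); thus T_s = 68.08·(1.216)^(1/4) = 71.49 K.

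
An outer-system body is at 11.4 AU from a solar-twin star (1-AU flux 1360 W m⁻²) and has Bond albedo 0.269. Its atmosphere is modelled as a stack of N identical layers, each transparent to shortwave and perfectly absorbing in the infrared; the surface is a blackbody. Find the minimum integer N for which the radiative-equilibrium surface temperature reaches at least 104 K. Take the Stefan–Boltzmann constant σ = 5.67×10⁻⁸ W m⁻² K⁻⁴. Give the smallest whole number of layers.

3

Irradiance scales as 1/d², so S = 1360 W m⁻² × (1/11.4)² = 10.46 W m⁻².
The effective emission temperature is T_e = [S(1−α)/(4σ)]^¼ = 76.21 K.
T_s = (N+1)^(1/4)·T_e ≥ 104 K requires N+1 ≥ (T_s/T_e)⁴ = (104/76.21)⁴ = 3.468.
So N ≥ 2.468; the smallest integer is N = 3.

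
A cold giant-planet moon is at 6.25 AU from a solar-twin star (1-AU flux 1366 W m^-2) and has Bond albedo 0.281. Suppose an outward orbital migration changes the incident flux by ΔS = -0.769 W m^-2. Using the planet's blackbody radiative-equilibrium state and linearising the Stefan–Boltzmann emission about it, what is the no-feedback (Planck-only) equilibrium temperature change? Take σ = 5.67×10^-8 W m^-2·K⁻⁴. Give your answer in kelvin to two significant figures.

Flux at the orbit: S = 1366/(6.25)² = 34.97 W m^-2.
The baseline emission temperature is T_e = 102.6 K.
Only a fraction (1−α) is absorbed and it's spread over 4πR², so ΔF = (1−α)ΔS/4 = -0.1382 W m^-2.
Linearising σT⁴ gives d(σT⁴)/dT = 4σT_e³ = 0.2450 W m^-2 per K.
ΔT₀ = ΔF/λ_P = -0.1382/0.2450 = -0.564 K.

-0.56 kelvin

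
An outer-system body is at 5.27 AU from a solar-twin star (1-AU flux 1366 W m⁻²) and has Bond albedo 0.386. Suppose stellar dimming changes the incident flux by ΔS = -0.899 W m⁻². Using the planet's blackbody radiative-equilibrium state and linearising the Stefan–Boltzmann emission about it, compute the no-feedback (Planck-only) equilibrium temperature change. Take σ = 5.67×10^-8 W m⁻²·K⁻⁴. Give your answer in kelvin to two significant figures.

-0.49 kelvin

Irradiance scales as 1/d², so S = 1366 W m⁻² × (1/5.27)² = 49.18 W m⁻².
The baseline emission temperature is T_e = 107.4 K.
ΔF = Δ[S(1−α)]/4 = (1−0.386)·-0.899/4 = -0.1380 W m⁻².
Linearising σT⁴ gives d(σT⁴)/dT = 4σT_e³ = 0.2811 W m⁻² per K.
ΔT₀ = ΔF/λ_P = -0.1380/0.2811 = -0.491 K.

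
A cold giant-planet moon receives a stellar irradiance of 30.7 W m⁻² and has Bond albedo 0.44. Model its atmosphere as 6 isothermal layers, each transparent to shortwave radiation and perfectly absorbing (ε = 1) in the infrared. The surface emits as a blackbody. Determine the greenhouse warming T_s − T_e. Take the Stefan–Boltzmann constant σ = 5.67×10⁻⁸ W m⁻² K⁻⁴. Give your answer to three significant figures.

OLR = S(1−α)/4 = 4.298 W m⁻²; the top layer radiates at T_e = 93.31 K.
T_s = (N+1)^(1/4)·T_e = 151.8 K.
So the greenhouse effect raises the surface by 151.8 − 93.31 = 58.46 K.

58.5 kelvin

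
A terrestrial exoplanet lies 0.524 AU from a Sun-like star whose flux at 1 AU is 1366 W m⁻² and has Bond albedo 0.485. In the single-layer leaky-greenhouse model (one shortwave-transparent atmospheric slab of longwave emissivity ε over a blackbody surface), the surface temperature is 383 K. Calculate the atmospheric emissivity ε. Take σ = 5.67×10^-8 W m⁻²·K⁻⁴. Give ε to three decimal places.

By the inverse-square law, S = 1366/0.524² = 4975 W m⁻².
TOA balance gives T_e = 326.0 K.
Since (2−ε)/2 = (T_e/T_s)⁴ = 0.5250, ε = 0.9500.

0.950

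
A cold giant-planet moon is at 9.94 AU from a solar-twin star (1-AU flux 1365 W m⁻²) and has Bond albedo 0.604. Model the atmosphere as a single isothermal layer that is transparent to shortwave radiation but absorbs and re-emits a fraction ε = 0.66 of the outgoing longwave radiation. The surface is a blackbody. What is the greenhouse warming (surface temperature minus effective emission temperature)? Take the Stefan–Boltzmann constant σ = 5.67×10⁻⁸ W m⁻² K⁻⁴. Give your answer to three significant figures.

By the inverse-square law, S = 1365/9.94² = 13.82 W m⁻².
At the top of the atmosphere, σT_e⁴ = S(1−α)/4 = 1.368 W m⁻², giving T_e = 70.08 K.
For a single slab of emissivity ε, T_s⁴ = 2T_e⁴/(2−ε); thus T_s = 70.08·(1.493)^(1/4) = 77.46 K.
The atmosphere warms the surface by 7.380 K.

7.38 K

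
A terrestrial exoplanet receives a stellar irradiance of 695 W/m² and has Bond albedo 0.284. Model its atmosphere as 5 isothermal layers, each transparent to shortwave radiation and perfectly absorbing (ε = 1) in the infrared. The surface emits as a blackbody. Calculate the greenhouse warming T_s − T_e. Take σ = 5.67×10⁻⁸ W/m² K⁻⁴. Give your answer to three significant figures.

122 K

The effective emission temperature is T_e = [S(1−α)/(4σ)]^¼ = 216.4 K.
T_s = (N+1)^(1/4)·T_e = 338.7 K.
Warming: T_s − T_e = 122.3 K.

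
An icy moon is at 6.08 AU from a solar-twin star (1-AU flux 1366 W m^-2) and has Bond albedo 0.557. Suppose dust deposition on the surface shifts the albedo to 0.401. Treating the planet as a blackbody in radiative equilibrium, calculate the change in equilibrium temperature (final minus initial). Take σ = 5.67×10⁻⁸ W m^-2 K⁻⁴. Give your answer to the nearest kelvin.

7 K

Flux at the orbit: S = 1366/(6.08)² = 36.95 W m^-2.
With α = 0.557, T₁ = 92.17 K.
Final:   T₂ = [S(1−0.401)/(4σ)]^(1/4) = 99.39 K.
Change: 99.39 − 92.17 = 7.221 K.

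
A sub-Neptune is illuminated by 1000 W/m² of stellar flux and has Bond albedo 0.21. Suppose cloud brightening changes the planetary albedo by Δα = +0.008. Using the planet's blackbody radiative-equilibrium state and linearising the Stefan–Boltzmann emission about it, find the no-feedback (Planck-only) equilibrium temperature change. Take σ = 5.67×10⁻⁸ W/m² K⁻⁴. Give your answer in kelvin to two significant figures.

-0.62 K

The baseline emission temperature is T_e = 242.9 K.
ΔF = −(S/4)Δα = −(1000/4)×(+0.008) = -2.000 W/m².
Linearising σT⁴ gives d(σT⁴)/dT = 4σT_e³ = 3.252 W/m² per K.
Hence the no-feedback warming is ΔF/(4σT_e³) = -0.615 K.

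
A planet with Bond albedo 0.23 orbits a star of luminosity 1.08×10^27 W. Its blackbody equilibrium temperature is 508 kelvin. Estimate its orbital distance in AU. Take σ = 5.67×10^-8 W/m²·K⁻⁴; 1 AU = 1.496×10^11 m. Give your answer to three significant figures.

Required flux: S = 4σT⁴/(1−α) = 19620 W/m².
Then d = [L/(4πS)]^(1/2) = 6.619×10^10 m, i.e. 0.4425 AU.

0.442 AU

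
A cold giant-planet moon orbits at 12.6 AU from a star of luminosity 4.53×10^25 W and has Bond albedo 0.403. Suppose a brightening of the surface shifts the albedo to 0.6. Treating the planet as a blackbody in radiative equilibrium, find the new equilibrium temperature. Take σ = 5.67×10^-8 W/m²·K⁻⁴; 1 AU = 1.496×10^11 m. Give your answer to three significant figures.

d = 12.6 × 1.496×10^11 m = 1.885×10^12 m.
Flux at the orbit: S = L/(4πd²) = 4.53×10^25/(4π·(1.88×10^12)²) = 1.015 W/m².
New equilibrium: T₂ = [(1−0.6)·1.015/(4σ)]^(1/4) = 36.57 K.

36.6 K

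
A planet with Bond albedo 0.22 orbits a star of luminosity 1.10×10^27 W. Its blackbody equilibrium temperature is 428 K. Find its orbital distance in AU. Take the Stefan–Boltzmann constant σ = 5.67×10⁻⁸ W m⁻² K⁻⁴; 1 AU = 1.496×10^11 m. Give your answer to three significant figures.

0.633 AU

Required flux: S = 4σT⁴/(1−α) = 9757 W m⁻².
Then d = [L/(4πS)]^(1/2) = 9.472×10^10 m, i.e. 0.6331 AU.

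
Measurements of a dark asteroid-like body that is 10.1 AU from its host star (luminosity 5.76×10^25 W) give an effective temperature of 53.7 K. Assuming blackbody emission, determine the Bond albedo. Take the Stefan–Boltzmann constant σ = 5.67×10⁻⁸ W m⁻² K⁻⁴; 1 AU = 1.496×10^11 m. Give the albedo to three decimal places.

Orbital distance: d = 10.1 AU = 1.511×10^12 m.
S = L/(4πd²) = 2.008 W m⁻².
Rearranging the radiative balance, α = 1 − 4σT⁴/S.
σT⁴ = 0.4715 W m⁻², so 4σT⁴ = 1.886 W m⁻².
Hence α = 1 − 1.886/2.008 = 0.0606.

0.061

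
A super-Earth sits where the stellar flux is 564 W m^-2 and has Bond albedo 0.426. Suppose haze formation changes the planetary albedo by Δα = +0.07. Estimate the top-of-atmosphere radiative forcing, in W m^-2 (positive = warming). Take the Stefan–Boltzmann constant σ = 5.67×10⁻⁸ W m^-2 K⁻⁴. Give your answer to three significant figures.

-9.87 W m^-2

TOA radiative forcing: ΔF = −S·Δα/4 = −564.0·(+0.07)/4 = -9.870 W m^-2.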